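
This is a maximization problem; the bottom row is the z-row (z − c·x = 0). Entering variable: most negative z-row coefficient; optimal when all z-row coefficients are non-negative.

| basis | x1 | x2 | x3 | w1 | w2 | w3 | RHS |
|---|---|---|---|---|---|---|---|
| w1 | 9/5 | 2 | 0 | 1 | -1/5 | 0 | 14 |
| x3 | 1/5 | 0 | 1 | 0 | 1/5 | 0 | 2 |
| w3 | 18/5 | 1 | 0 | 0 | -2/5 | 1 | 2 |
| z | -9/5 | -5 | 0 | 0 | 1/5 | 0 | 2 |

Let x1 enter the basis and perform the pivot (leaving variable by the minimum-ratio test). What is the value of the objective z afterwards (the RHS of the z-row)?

3

Ratio test on column x1 — row 1: 14/(9/5) = 70/9; row 2: 2/(1/5) = 10; row 3: 2/(18/5) = 5/9. Minimum is 5/9 at row 3 (w3 leaves); pivot element 18/5.
Pivot on row 3; the z-row RHS becomes 2 − (-9/5)·(5/9) = 3.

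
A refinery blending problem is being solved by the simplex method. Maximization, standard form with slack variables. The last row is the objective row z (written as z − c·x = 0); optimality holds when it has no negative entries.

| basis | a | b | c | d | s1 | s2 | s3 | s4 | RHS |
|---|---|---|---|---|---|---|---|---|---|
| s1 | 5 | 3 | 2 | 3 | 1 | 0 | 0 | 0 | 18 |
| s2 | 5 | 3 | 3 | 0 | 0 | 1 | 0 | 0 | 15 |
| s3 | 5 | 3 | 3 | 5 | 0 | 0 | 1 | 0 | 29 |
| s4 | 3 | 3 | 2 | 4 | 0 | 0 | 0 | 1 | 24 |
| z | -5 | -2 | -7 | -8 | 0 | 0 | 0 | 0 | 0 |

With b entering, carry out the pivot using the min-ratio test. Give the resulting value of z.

10

Ratio test on column b — row 1: 18/3 = 6; row 2: 15/3 = 5; row 3: 29/3 = 29/3; row 4: 24/3 = 8. Minimum is 5 at row 2 (s2 leaves); pivot element 3.
Pivot on row 2; the z-row RHS becomes 0 − (-2)·5 = 10.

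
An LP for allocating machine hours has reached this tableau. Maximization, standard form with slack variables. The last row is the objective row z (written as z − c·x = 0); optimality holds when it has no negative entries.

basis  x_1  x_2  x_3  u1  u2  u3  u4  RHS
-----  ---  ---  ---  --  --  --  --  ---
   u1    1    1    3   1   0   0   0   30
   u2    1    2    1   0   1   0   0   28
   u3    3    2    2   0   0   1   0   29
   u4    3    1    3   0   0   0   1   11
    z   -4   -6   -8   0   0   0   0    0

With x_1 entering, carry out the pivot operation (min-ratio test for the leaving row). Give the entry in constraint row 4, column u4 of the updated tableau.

Ratio test on column x_1 — row 1: 30/1 = 30; row 2: 28/1 = 28; row 3: 29/3 = 29/3; row 4: 11/3 = 11/3. Minimum is 11/3 at row 4 (u4 leaves); pivot element 3.
Divide row 4 by 3; eliminate column x_1 from the other rows.
In the new row 4, the u4 entry is the old entry divided by the pivot: 1/3 = 1/3.

1/3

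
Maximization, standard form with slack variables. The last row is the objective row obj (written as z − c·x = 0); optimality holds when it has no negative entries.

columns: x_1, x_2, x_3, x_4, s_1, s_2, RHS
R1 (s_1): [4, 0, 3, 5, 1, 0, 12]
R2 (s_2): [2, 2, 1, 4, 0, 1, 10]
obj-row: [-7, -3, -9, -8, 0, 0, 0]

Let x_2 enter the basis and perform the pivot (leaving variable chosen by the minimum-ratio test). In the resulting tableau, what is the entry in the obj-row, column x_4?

-2

Ratio test on column x_2 — row 1: entry 0 ≤ 0; row 2: 10/2 = 5. Minimum is 5 at row 2 (s_2 leaves); pivot element 2.
Divide row 2 by 2; eliminate column x_2 from the other rows.
obj-row update in column x_4: -8 − (-3)·2 = -2.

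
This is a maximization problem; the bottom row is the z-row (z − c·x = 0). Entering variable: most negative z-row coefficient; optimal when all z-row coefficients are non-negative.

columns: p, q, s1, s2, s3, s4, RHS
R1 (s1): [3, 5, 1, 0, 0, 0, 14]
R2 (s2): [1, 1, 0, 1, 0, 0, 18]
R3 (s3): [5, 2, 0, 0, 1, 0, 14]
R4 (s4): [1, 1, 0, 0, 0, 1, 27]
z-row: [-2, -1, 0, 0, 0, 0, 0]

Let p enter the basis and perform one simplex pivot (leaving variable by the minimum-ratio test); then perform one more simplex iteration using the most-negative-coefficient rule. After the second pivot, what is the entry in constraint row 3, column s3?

5/19

Ratio test on column p — row 1: 14/3 = 14/3; row 2: 18/1 = 18; row 3: 14/5 = 14/5; row 4: 27/1 = 27. Minimum is 14/5 at row 3 (s3 leaves); pivot element 5.
Divide row 3 by 5; eliminate column p from the other rows.
Second iteration: most negative z-row entry is -1/5 in column q, so q enters.
Ratio test on column q — row 1: (28/5)/(19/5) = 28/19; row 2: (76/5)/(3/5) = 76/3; row 3: (14/5)/(2/5) = 7; row 4: (121/5)/(3/5) = 121/3. Minimum is 28/19 at row 1 (s1 leaves); pivot element 19/5.
Divide row 1 by 19/5; eliminate column q from the other rows.
After both pivots, the entry at constraint row 3, column s3 is 5/19.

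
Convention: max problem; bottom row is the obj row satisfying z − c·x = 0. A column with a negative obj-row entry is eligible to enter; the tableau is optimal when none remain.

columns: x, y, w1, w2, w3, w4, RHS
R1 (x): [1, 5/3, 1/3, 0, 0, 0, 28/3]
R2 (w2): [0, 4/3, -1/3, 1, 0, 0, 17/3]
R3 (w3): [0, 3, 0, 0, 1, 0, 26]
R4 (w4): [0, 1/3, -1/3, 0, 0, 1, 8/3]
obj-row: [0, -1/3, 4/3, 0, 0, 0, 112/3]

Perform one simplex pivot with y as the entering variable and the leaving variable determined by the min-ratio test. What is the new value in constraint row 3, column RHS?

Ratio test on column y — row 1: (28/3)/(5/3) = 28/5; row 2: (17/3)/(4/3) = 17/4; row 3: 26/3 = 26/3; row 4: (8/3)/(1/3) = 8. Minimum is 17/4 at row 2 (w2 leaves); pivot element 4/3.
Divide row 2 by 4/3; eliminate column y from the other rows.
Row 3 update in column RHS: 26 − 3·(17/4) = 53/4.

53/4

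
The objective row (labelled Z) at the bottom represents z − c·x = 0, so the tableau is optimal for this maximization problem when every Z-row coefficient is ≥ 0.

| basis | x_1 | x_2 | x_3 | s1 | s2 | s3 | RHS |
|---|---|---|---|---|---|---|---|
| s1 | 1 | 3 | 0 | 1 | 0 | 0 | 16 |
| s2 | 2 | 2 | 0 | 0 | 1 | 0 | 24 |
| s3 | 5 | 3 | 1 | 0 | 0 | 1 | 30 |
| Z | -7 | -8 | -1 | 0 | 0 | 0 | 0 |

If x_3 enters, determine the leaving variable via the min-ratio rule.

Column x_3 entries and ratios — s1: 0 ≤ 0, skip; s2: 0 ≤ 0, skip; s3: 30/1 = 30.
Smallest ratio is 30 in the row of s3, so s3 leaves.

s3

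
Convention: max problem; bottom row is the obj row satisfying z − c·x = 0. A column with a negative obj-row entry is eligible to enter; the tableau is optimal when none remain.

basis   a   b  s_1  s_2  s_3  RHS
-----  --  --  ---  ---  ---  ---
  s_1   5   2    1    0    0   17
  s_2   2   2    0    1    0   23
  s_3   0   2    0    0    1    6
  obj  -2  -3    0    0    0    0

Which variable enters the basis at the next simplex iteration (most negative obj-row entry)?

Negative obj-row entries: a: -2, b: -3.
The most negative is -3 in column b, so b enters.

b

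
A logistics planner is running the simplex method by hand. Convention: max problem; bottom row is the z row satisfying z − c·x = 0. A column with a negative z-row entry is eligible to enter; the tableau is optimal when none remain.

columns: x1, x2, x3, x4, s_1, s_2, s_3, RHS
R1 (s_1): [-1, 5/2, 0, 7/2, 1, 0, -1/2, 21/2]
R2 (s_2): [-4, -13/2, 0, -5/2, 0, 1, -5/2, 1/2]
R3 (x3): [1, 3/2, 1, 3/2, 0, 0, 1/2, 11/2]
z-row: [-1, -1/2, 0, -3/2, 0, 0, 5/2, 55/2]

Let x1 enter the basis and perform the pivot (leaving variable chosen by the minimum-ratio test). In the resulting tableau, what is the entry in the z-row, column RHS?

Ratio test on column x1 — row 1: entry -1 ≤ 0; row 2: entry -4 ≤ 0; row 3: (11/2)/1 = 11/2. Minimum is 11/2 at row 3 (x3 leaves); pivot element 1.
Divide row 3 by 1; eliminate column x1 from the other rows.
z-row update in column RHS: 55/2 − (-1)·(11/2) = 33.

33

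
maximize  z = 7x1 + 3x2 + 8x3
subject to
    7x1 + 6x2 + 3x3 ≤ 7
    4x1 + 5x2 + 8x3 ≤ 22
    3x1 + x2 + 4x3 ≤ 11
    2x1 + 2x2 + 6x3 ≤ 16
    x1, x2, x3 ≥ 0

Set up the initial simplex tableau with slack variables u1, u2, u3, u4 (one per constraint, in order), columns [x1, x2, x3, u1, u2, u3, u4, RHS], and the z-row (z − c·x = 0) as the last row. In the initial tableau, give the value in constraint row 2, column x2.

5

Constraint 2 has coefficient 5 on x2.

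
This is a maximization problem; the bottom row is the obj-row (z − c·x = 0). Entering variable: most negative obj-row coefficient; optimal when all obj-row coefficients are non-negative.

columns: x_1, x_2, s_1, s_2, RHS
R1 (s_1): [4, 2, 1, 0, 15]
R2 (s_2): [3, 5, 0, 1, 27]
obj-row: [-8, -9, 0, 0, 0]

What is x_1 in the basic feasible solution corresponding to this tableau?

0

x_1 is not in the basis, so in the current basic feasible solution x_1 = 0.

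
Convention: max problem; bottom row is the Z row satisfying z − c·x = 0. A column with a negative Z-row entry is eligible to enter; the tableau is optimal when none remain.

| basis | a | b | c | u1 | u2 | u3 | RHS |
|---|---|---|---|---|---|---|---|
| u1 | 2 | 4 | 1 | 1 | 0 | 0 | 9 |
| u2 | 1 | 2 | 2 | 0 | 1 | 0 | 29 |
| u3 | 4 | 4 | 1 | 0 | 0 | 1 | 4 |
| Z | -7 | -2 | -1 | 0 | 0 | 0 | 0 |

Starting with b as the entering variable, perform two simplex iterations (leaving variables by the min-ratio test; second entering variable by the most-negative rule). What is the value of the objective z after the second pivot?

7

Ratio test on column b — row 1: 9/4 = 9/4; row 2: 29/2 = 29/2; row 3: 4/4 = 1. Minimum is 1 at row 3 (u3 leaves); pivot element 4.
Pivot on row 3; the Z-row RHS becomes 0 − (-2)·1 = 2.
Next entering variable (most negative Z-row entry -5): a.
Ratio test on column a — row 1: entry -2 ≤ 0; row 2: entry -1 ≤ 0; row 3: 1/1 = 1. Minimum is 1 at row 3 (b leaves); pivot element 1.
After the second pivot the Z-row RHS is 2 − (-5)·1 = 7.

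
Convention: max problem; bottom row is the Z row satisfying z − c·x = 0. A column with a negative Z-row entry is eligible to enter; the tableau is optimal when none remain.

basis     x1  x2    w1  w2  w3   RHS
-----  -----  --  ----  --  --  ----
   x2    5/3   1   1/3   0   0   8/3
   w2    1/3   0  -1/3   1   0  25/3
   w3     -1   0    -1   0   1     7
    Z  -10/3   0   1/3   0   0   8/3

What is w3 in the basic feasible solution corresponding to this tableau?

7

w3 is basic (row 3); its value is the RHS of that row, 7.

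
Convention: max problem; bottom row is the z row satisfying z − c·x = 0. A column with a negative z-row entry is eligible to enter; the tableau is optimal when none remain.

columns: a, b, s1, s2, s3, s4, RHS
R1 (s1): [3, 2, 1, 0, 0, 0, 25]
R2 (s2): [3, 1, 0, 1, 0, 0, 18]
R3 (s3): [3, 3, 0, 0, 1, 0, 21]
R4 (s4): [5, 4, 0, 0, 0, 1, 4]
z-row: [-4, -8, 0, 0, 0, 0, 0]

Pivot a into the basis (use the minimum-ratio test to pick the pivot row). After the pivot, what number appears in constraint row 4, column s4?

1/5

Ratio test on column a — row 1: 25/3 = 25/3; row 2: 18/3 = 6; row 3: 21/3 = 7; row 4: 4/5 = 4/5. Minimum is 4/5 at row 4 (s4 leaves); pivot element 5.
Divide row 4 by 5; eliminate column a from the other rows.
In the new row 4, the s4 entry is the old entry divided by the pivot: 1/5 = 1/5.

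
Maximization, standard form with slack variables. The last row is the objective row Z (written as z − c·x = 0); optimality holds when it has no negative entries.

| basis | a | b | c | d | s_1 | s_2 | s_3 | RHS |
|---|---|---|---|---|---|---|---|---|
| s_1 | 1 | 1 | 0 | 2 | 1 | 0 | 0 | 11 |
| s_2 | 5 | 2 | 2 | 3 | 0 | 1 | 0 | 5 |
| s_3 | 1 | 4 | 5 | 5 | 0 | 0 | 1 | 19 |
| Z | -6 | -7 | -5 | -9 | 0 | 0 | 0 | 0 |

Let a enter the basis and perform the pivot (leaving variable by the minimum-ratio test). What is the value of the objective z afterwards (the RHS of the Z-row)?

6

Ratio test on column a — row 1: 11/1 = 11; row 2: 5/5 = 1; row 3: 19/1 = 19. Minimum is 1 at row 2 (s_2 leaves); pivot element 5.
Pivot on row 2; the Z-row RHS becomes 0 − (-6)·1 = 6.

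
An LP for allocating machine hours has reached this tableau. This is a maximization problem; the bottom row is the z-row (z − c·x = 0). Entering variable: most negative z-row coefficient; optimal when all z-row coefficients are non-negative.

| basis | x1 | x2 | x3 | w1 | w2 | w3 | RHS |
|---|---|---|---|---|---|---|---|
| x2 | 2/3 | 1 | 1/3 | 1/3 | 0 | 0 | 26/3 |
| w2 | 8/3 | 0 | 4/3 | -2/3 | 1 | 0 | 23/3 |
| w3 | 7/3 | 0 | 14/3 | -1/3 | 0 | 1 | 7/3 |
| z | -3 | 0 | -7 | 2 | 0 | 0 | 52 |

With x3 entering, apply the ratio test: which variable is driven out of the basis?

w3

Column x3 entries and ratios — x2: (26/3)/(1/3) = 26; w2: (23/3)/(4/3) = 23/4; w3: (7/3)/(14/3) = 1/2.
Smallest ratio is 1/2 in the row of w3, so w3 leaves.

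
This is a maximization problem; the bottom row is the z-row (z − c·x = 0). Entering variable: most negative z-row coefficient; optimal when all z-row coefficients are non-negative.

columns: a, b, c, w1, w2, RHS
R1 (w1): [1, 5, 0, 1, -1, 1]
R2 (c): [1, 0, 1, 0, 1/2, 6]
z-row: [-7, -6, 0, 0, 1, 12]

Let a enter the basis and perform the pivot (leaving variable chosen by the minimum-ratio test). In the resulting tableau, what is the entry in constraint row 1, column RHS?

Ratio test on column a — row 1: 1/1 = 1; row 2: 6/1 = 6. Minimum is 1 at row 1 (w1 leaves); pivot element 1.
Divide row 1 by 1; eliminate column a from the other rows.
In the new row 1, the RHS entry is the old entry divided by the pivot: 1/1 = 1.

1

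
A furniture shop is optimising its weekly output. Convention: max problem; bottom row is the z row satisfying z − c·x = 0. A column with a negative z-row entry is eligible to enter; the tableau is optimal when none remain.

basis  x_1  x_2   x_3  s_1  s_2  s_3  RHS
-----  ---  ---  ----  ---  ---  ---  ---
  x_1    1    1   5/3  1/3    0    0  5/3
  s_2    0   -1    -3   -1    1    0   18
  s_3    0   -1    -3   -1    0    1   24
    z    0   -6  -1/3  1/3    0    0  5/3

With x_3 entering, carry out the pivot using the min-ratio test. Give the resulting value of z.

Ratio test on column x_3 — row 1: (5/3)/(5/3) = 1; row 2: entry -3 ≤ 0; row 3: entry -3 ≤ 0. Minimum is 1 at row 1 (x_1 leaves); pivot element 5/3.
Pivot on row 1; the z-row RHS becomes 5/3 − (-1/3)·1 = 2.

2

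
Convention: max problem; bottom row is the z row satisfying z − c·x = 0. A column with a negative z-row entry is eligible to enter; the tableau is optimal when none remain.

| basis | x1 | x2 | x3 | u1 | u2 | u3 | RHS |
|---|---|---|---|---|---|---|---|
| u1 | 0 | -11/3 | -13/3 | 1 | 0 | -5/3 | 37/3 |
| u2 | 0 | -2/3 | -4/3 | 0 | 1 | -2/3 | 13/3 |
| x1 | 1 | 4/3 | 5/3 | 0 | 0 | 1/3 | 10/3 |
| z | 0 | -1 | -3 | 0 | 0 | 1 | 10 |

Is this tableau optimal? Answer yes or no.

no

The z-row has a negative entry -3 in column x3, so it is not optimal.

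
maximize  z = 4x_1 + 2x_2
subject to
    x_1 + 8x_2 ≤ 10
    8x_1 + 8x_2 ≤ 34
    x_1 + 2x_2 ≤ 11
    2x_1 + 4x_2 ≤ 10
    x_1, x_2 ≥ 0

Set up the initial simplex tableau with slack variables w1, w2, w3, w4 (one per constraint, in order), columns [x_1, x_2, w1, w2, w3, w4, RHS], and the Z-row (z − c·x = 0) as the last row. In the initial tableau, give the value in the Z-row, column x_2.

The Z-row carries the negated objective coefficients: the x_2 entry is -2.

-2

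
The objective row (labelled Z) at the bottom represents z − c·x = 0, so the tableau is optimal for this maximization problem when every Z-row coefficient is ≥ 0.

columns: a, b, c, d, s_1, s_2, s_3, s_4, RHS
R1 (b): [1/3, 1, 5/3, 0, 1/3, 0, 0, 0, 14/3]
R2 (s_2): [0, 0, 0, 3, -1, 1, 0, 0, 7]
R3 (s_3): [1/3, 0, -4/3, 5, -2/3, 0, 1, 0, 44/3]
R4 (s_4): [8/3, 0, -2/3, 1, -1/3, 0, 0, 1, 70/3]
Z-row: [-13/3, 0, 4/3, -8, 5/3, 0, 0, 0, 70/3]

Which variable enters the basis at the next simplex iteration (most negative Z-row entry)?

Negative Z-row entries: a: -13/3, d: -8.
The most negative is -8 in column d, so d enters.

d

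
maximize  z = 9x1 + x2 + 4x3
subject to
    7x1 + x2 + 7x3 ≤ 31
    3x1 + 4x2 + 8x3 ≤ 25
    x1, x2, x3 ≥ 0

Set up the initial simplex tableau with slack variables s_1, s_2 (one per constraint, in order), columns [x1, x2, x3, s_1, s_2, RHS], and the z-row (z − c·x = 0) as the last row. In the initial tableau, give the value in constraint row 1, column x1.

7

Constraint 1 has coefficient 7 on x1.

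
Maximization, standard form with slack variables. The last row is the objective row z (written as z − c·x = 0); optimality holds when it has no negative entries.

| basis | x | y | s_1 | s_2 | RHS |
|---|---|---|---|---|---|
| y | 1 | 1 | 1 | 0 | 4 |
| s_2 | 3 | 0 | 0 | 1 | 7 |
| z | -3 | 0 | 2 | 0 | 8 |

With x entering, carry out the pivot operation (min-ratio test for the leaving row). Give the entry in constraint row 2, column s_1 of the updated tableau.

Ratio test on column x — row 1: 4/1 = 4; row 2: 7/3 = 7/3. Minimum is 7/3 at row 2 (s_2 leaves); pivot element 3.
Divide row 2 by 3; eliminate column x from the other rows.
In the new row 2, the s_1 entry is the old entry divided by the pivot: 0/3 = 0.

0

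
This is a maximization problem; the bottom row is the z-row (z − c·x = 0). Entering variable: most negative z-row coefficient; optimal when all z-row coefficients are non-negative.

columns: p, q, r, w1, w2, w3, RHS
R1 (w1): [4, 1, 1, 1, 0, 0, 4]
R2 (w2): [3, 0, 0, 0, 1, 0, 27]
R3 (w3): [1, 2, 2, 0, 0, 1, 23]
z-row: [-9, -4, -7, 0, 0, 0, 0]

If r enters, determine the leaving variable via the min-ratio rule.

w1

Column r entries and ratios — w1: 4/1 = 4; w2: 0 ≤ 0, skip; w3: 23/2 = 23/2.
Smallest ratio is 4 in the row of w1, so w1 leaves.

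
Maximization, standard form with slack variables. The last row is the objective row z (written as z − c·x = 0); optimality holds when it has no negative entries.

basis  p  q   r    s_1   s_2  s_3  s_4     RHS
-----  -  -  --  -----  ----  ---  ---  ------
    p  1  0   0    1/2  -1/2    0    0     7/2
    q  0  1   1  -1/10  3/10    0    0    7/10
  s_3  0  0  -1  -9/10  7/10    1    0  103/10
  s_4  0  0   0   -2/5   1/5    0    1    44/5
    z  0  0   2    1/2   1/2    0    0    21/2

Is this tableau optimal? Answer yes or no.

yes

Every z-row coefficient is ≥ 0, so the tableau is optimal.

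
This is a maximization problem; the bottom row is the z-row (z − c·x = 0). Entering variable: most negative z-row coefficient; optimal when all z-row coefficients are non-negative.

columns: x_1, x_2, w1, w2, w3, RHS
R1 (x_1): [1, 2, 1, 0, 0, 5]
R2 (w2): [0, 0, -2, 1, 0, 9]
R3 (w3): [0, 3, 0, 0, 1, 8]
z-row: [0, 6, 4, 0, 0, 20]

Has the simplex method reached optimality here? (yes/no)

Every z-row coefficient is ≥ 0, so the tableau is optimal.

yes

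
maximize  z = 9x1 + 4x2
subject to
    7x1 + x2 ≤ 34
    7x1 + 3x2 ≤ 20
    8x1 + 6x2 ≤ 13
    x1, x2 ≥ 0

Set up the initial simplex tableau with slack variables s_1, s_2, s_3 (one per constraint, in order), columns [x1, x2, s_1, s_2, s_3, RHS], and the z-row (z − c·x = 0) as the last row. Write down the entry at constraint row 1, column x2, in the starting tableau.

1

Constraint 1 has coefficient 1 on x2.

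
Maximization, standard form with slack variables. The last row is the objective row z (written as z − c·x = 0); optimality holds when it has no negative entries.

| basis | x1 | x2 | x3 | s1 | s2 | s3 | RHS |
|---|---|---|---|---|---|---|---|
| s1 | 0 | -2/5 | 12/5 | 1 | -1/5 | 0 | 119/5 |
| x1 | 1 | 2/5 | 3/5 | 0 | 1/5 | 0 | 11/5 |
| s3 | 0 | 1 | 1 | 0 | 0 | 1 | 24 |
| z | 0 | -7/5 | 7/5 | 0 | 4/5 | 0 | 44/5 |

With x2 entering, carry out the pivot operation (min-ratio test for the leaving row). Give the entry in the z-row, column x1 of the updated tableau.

Ratio test on column x2 — row 1: entry -2/5 ≤ 0; row 2: (11/5)/(2/5) = 11/2; row 3: 24/1 = 24. Minimum is 11/2 at row 2 (x1 leaves); pivot element 2/5.
Divide row 2 by 2/5; eliminate column x2 from the other rows.
z-row update in column x1: 0 − (-7/5)·(5/2) = 7/2.

7/2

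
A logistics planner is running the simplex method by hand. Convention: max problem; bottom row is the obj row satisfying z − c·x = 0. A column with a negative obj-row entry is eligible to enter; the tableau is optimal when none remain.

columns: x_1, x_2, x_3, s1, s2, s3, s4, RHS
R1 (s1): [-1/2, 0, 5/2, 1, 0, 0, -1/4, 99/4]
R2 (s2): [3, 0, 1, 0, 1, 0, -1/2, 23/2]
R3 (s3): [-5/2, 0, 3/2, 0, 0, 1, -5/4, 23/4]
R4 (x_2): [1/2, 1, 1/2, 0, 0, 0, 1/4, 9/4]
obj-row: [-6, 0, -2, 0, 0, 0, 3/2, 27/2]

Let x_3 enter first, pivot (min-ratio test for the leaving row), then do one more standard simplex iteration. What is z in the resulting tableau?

47/2

Ratio test on column x_3 — row 1: (99/4)/(5/2) = 99/10; row 2: (23/2)/1 = 23/2; row 3: (23/4)/(3/2) = 23/6; row 4: (9/4)/(1/2) = 9/2. Minimum is 23/6 at row 3 (s3 leaves); pivot element 3/2.
Pivot on row 3; the obj-row RHS becomes 27/2 − (-2)·(23/6) = 127/6.
Next entering variable (most negative obj-row entry -28/3): x_1.
Ratio test on column x_1 — row 1: (91/6)/(11/3) = 91/22; row 2: (23/3)/(14/3) = 23/14; row 3: entry -5/3 ≤ 0; row 4: (1/3)/(4/3) = 1/4. Minimum is 1/4 at row 4 (x_2 leaves); pivot element 4/3.
After the second pivot the obj-row RHS is 127/6 − (-28/3)·(1/4) = 47/2.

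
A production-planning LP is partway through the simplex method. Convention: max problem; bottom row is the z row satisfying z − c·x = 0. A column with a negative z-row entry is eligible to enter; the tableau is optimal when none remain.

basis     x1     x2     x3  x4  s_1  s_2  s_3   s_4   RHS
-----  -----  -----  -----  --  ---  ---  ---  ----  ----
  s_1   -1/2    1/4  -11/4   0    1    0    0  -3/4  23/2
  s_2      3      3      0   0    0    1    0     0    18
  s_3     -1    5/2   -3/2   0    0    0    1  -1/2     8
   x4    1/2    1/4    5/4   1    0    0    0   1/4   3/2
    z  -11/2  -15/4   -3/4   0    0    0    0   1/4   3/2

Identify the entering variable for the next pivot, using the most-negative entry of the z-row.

x1

Negative z-row entries: x1: -11/2, x2: -15/4, x3: -3/4.
The most negative is -11/2 in column x1, so x1 enters.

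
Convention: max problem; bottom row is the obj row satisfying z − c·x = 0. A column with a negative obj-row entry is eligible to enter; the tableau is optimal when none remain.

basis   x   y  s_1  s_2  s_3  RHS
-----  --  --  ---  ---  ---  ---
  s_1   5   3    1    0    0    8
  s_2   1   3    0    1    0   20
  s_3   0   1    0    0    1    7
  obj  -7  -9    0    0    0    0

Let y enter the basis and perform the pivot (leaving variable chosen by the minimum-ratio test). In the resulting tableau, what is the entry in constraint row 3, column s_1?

-1/3

Ratio test on column y — row 1: 8/3 = 8/3; row 2: 20/3 = 20/3; row 3: 7/1 = 7. Minimum is 8/3 at row 1 (s_1 leaves); pivot element 3.
Divide row 1 by 3; eliminate column y from the other rows.
Row 3 update in column s_1: 0 − 1·(1/3) = -1/3.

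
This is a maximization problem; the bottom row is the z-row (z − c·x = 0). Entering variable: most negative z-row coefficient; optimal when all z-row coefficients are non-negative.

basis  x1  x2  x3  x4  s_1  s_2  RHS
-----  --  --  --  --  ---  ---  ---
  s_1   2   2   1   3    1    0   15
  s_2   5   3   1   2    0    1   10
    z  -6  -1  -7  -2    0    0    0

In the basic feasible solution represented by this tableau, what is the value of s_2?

s_2 is basic (row 2); its value is the RHS of that row, 10.

10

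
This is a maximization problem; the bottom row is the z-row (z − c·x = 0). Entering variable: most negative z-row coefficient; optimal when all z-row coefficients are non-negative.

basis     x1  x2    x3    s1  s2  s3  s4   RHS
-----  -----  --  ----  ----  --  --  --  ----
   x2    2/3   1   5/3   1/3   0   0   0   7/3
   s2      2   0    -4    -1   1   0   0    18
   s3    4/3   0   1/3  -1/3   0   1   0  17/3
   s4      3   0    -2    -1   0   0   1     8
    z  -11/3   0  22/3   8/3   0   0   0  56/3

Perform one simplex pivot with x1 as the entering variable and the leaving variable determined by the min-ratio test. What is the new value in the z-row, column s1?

13/9

Ratio test on column x1 — row 1: (7/3)/(2/3) = 7/2; row 2: 18/2 = 9; row 3: (17/3)/(4/3) = 17/4; row 4: 8/3 = 8/3. Minimum is 8/3 at row 4 (s4 leaves); pivot element 3.
Divide row 4 by 3; eliminate column x1 from the other rows.
z-row update in column s1: 8/3 − (-11/3)·(-1/3) = 13/9.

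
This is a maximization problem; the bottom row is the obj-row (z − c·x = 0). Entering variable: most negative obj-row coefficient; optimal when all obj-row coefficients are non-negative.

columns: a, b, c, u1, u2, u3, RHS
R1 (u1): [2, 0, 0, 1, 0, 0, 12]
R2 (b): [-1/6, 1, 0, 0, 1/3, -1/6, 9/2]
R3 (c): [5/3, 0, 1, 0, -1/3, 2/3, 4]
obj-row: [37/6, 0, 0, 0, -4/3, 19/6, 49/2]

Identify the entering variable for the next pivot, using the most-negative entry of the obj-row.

u2

Negative obj-row entries: u2: -4/3.
The most negative is -4/3 in column u2, so u2 enters.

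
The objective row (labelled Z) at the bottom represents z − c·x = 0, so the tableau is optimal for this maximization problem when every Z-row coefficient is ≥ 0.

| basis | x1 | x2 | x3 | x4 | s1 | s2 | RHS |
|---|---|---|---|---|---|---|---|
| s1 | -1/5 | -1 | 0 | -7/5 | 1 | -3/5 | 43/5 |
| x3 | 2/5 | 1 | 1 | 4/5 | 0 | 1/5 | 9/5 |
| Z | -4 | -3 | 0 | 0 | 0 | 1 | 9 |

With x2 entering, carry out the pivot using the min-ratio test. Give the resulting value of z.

72/5

Ratio test on column x2 — row 1: entry -1 ≤ 0; row 2: (9/5)/1 = 9/5. Minimum is 9/5 at row 2 (x3 leaves); pivot element 1.
Pivot on row 2; the Z-row RHS becomes 9 − (-3)·(9/5) = 72/5.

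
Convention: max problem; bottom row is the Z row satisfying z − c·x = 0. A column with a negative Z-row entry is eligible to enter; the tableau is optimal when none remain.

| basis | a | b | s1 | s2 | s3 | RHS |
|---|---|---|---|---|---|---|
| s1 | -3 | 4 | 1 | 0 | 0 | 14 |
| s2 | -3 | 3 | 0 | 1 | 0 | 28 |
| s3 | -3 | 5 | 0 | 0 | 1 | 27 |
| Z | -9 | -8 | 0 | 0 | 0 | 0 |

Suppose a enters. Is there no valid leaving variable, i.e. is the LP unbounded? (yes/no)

yes

Every constraint-row entry in column a is ≤ 0, so increasing a is unbounded.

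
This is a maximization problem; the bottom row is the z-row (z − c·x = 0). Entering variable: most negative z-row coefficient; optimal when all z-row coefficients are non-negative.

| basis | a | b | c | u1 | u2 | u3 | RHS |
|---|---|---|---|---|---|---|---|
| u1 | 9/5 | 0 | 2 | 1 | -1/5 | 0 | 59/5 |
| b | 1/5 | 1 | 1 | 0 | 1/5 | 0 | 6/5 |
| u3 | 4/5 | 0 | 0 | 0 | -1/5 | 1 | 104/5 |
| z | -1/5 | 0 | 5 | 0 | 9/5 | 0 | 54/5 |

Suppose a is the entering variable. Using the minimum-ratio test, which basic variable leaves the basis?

Column a entries and ratios — u1: (59/5)/(9/5) = 59/9; b: (6/5)/(1/5) = 6; u3: (104/5)/(4/5) = 26.
Smallest ratio is 6 in the row of b, so b leaves.

b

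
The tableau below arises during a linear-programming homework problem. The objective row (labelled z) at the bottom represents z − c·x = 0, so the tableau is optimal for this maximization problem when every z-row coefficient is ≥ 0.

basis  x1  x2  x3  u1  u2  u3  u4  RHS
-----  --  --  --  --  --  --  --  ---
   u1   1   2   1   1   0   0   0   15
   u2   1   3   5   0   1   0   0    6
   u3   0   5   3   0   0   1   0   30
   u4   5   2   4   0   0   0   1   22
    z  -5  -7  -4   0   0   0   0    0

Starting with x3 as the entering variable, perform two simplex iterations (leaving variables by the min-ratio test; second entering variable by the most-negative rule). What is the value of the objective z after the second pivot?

Ratio test on column x3 — row 1: 15/1 = 15; row 2: 6/5 = 6/5; row 3: 30/3 = 10; row 4: 22/4 = 11/2. Minimum is 6/5 at row 2 (u2 leaves); pivot element 5.
Pivot on row 2; the z-row RHS becomes 0 − (-4)·(6/5) = 24/5.
Next entering variable (most negative z-row entry -23/5): x2.
Ratio test on column x2 — row 1: (69/5)/(7/5) = 69/7; row 2: (6/5)/(3/5) = 2; row 3: (132/5)/(16/5) = 33/4; row 4: entry -2/5 ≤ 0. Minimum is 2 at row 2 (x3 leaves); pivot element 3/5.
After the second pivot the z-row RHS is 24/5 − (-23/5)·2 = 14.

14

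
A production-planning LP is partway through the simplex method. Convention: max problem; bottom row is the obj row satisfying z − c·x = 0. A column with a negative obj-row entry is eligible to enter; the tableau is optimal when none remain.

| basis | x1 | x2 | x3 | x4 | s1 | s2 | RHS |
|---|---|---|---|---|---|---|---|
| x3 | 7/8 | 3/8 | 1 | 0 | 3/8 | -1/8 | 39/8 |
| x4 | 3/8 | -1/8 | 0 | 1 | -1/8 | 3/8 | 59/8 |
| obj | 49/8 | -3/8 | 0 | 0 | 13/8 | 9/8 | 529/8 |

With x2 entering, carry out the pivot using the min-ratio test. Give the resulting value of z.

Ratio test on column x2 — row 1: (39/8)/(3/8) = 13; row 2: entry -1/8 ≤ 0. Minimum is 13 at row 1 (x3 leaves); pivot element 3/8.
Pivot on row 1; the obj-row RHS becomes 529/8 − (-3/8)·13 = 71.

71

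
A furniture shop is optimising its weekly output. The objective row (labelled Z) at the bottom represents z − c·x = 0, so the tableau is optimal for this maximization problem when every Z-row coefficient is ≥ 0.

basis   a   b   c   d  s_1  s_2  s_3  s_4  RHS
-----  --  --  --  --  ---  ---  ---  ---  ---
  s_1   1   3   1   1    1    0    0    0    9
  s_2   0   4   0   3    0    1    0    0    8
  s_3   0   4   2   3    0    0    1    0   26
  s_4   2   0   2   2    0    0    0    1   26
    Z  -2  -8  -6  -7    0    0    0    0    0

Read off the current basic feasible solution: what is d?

0

d is not in the basis, so in the current basic feasible solution d = 0.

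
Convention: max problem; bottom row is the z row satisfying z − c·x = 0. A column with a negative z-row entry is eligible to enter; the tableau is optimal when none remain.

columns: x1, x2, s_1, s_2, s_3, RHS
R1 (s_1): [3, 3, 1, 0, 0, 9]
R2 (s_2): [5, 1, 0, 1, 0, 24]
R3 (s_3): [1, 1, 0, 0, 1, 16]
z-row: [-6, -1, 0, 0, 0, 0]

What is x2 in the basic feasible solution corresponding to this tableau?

0

x2 is not in the basis, so in the current basic feasible solution x2 = 0.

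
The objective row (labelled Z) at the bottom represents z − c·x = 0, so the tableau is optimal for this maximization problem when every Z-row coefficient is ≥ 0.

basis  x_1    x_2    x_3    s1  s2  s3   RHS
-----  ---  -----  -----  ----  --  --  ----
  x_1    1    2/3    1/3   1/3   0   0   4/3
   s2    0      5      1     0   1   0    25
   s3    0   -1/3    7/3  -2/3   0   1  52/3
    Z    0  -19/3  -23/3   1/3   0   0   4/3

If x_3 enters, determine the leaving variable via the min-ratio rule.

Column x_3 entries and ratios — x_1: (4/3)/(1/3) = 4; s2: 25/1 = 25; s3: (52/3)/(7/3) = 52/7.
Smallest ratio is 4 in the row of x_1, so x_1 leaves.

x_1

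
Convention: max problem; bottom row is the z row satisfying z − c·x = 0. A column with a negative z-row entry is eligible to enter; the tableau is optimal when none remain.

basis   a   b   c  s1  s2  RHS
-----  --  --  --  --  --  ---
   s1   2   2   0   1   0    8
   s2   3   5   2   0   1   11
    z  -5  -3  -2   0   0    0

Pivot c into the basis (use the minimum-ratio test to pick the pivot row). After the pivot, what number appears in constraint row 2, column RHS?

Ratio test on column c — row 1: entry 0 ≤ 0; row 2: 11/2 = 11/2. Minimum is 11/2 at row 2 (s2 leaves); pivot element 2.
Divide row 2 by 2; eliminate column c from the other rows.
In the new row 2, the RHS entry is the old entry divided by the pivot: 11/2 = 11/2.

11/2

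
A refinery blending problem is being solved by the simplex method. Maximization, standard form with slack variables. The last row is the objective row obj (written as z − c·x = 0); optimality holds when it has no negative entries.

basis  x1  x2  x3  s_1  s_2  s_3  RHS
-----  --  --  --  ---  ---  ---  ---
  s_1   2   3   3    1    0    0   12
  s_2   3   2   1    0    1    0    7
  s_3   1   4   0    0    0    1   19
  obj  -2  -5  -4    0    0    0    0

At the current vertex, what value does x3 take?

x3 is not in the basis, so in the current basic feasible solution x3 = 0.

0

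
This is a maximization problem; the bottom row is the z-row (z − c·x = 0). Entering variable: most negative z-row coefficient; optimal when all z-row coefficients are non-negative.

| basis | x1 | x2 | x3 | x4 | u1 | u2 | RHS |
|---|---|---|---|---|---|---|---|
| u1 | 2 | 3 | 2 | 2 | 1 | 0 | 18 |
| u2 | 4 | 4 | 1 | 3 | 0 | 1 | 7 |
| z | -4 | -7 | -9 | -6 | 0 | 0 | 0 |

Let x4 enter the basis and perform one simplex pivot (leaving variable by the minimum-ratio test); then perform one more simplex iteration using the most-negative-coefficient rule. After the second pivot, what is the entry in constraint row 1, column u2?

Ratio test on column x4 — row 1: 18/2 = 9; row 2: 7/3 = 7/3. Minimum is 7/3 at row 2 (u2 leaves); pivot element 3.
Divide row 2 by 3; eliminate column x4 from the other rows.
Second iteration: most negative z-row entry is -7 in column x3, so x3 enters.
Ratio test on column x3 — row 1: (40/3)/(4/3) = 10; row 2: (7/3)/(1/3) = 7. Minimum is 7 at row 2 (x4 leaves); pivot element 1/3.
Divide row 2 by 1/3; eliminate column x3 from the other rows.
After both pivots, the entry at constraint row 1, column u2 is -2.

-2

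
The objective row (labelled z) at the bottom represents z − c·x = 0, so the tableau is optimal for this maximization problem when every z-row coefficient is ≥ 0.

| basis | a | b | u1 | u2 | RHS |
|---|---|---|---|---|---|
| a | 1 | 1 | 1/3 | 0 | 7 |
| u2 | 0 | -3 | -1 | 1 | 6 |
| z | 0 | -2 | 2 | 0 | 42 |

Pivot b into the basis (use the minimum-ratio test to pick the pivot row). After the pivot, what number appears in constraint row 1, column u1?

Ratio test on column b — row 1: 7/1 = 7; row 2: entry -3 ≤ 0. Minimum is 7 at row 1 (a leaves); pivot element 1.
Divide row 1 by 1; eliminate column b from the other rows.
In the new row 1, the u1 entry is the old entry divided by the pivot: (1/3)/1 = 1/3.

1/3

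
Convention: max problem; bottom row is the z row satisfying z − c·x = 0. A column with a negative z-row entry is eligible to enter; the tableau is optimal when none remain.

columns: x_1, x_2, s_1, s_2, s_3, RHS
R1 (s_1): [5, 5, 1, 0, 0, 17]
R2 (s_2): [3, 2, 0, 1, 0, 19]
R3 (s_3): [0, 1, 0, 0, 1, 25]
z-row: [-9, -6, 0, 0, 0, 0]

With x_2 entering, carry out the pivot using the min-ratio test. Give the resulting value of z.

102/5

Ratio test on column x_2 — row 1: 17/5 = 17/5; row 2: 19/2 = 19/2; row 3: 25/1 = 25. Minimum is 17/5 at row 1 (s_1 leaves); pivot element 5.
Pivot on row 1; the z-row RHS becomes 0 − (-6)·(17/5) = 102/5.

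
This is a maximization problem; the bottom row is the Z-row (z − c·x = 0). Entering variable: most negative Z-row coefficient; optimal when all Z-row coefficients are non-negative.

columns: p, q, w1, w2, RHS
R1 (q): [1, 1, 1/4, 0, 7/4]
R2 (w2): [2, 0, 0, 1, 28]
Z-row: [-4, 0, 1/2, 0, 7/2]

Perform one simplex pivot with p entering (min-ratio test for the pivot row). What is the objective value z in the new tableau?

Ratio test on column p — row 1: (7/4)/1 = 7/4; row 2: 28/2 = 14. Minimum is 7/4 at row 1 (q leaves); pivot element 1.
Pivot on row 1; the Z-row RHS becomes 7/2 − (-4)·(7/4) = 21/2.

21/2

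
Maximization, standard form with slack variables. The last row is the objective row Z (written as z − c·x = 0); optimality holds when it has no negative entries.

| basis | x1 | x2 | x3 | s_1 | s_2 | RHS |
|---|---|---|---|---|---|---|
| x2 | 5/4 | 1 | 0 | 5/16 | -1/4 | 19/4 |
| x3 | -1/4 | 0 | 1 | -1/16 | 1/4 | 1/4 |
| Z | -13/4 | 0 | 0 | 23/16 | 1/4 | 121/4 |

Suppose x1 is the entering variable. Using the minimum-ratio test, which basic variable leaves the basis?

x2

Column x1 entries and ratios — x2: (19/4)/(5/4) = 19/5; x3: -1/4 ≤ 0, skip.
Smallest ratio is 19/5 in the row of x2, so x2 leaves.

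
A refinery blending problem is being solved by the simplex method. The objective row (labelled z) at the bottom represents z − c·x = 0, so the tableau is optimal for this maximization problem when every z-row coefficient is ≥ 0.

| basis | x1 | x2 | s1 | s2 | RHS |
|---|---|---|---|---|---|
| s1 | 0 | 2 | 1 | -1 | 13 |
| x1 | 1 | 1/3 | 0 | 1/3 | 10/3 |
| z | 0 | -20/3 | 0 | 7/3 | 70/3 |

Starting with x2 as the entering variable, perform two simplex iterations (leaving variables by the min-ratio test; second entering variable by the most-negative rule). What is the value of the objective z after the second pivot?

69

Ratio test on column x2 — row 1: 13/2 = 13/2; row 2: (10/3)/(1/3) = 10. Minimum is 13/2 at row 1 (s1 leaves); pivot element 2.
Pivot on row 1; the z-row RHS becomes 70/3 − (-20/3)·(13/2) = 200/3.
Next entering variable (most negative z-row entry -1): s2.
Ratio test on column s2 — row 1: entry -1/2 ≤ 0; row 2: (7/6)/(1/2) = 7/3. Minimum is 7/3 at row 2 (x1 leaves); pivot element 1/2.
After the second pivot the z-row RHS is 200/3 − (-1)·(7/3) = 69.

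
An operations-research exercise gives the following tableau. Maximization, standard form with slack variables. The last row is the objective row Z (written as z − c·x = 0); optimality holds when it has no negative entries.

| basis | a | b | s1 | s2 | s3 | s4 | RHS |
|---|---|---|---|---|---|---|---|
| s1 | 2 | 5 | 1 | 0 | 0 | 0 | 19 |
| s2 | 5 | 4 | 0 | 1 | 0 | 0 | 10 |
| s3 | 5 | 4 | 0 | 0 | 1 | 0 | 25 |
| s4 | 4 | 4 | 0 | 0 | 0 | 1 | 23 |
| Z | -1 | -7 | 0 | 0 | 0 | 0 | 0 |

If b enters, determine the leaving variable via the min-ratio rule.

s2

Column b entries and ratios — s1: 19/5 = 19/5; s2: 10/4 = 5/2; s3: 25/4 = 25/4; s4: 23/4 = 23/4.
Smallest ratio is 5/2 in the row of s2, so s2 leaves.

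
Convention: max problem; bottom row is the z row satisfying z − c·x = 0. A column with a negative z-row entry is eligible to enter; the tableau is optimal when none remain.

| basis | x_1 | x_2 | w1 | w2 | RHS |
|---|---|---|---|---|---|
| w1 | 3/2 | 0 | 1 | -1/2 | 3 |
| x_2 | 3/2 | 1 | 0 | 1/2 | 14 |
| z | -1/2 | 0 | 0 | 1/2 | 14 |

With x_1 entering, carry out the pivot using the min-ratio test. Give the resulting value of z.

Ratio test on column x_1 — row 1: 3/(3/2) = 2; row 2: 14/(3/2) = 28/3. Minimum is 2 at row 1 (w1 leaves); pivot element 3/2.
Pivot on row 1; the z-row RHS becomes 14 − (-1/2)·2 = 15.

15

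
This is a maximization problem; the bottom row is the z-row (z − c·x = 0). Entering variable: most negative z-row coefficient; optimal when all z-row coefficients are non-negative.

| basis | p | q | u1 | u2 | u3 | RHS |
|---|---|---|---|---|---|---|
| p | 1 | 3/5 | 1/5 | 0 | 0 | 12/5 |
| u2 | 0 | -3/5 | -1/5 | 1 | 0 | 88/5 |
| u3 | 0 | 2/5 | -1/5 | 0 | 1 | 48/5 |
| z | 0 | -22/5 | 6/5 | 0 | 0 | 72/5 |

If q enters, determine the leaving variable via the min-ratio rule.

Column q entries and ratios — p: (12/5)/(3/5) = 4; u2: -3/5 ≤ 0, skip; u3: (48/5)/(2/5) = 24.
Smallest ratio is 4 in the row of p, so p leaves.

p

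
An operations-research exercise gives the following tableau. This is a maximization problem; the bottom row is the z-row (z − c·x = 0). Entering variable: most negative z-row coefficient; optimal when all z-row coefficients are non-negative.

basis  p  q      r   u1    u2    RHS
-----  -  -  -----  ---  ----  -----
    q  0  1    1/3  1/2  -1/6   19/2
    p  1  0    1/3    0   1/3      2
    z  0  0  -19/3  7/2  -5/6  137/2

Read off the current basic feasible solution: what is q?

q is basic (row 1); its value is the RHS of that row, 19/2.

19/2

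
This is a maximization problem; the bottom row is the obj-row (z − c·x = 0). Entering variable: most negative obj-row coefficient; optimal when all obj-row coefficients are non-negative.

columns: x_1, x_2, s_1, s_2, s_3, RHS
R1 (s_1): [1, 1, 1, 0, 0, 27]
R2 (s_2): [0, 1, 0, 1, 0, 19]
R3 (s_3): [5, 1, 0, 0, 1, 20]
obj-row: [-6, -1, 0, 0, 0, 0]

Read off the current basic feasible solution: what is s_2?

s_2 is basic (row 2); its value is the RHS of that row, 19.

19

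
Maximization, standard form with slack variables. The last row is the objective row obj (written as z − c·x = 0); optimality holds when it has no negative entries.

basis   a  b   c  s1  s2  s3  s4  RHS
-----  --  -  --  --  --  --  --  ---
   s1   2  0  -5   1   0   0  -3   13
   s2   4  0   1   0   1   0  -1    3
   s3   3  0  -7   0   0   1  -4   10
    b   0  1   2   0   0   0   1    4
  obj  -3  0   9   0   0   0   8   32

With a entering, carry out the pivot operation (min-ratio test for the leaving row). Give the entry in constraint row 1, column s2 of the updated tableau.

Ratio test on column a — row 1: 13/2 = 13/2; row 2: 3/4 = 3/4; row 3: 10/3 = 10/3; row 4: entry 0 ≤ 0. Minimum is 3/4 at row 2 (s2 leaves); pivot element 4.
Divide row 2 by 4; eliminate column a from the other rows.
Row 1 update in column s2: 0 − 2·(1/4) = -1/2.

-1/2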